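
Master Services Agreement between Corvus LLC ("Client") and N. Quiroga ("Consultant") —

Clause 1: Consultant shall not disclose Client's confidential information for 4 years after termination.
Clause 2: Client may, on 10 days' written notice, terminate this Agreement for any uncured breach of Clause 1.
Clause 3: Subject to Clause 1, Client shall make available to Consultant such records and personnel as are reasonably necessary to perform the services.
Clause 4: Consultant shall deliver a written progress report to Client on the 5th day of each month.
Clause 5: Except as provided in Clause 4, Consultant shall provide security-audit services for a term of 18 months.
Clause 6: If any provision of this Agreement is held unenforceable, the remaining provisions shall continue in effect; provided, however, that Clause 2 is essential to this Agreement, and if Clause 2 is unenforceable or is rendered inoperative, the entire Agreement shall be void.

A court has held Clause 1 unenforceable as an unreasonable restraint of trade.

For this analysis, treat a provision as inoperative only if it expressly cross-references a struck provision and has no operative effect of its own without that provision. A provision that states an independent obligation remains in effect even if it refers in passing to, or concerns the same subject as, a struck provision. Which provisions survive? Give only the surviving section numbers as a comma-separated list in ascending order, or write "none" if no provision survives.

Clause 1 is struck. Clause 2 operates only by reference to Clause 1, so it falls with Clause 1. Clause 6 makes Clause 2 an essential term, and Clause 2 has been rendered inoperative by the cascade; under Clause 6, the entire Agreement is therefore void. No provision of the Agreement survives.

none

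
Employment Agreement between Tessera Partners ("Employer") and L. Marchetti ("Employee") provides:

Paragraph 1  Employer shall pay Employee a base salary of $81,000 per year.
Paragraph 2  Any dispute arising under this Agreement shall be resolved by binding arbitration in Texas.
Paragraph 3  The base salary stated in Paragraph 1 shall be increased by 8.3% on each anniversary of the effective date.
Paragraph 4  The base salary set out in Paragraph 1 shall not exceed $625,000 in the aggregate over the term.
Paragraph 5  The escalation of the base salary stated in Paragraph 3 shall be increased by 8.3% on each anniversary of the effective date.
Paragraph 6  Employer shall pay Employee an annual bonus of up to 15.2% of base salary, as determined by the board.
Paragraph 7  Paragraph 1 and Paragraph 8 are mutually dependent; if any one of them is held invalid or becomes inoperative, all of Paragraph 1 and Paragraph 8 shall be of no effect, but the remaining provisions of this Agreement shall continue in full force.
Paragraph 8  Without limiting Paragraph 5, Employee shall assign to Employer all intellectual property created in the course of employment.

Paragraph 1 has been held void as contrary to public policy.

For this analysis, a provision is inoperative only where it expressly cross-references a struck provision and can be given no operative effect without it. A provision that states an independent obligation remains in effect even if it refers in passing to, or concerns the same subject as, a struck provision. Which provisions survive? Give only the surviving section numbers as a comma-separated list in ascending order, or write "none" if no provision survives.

Paragraph 1 is struck. Paragraph 3 operates only by reference to Paragraph 1, so it falls with Paragraph 1. Paragraph 4 operates only by reference to Paragraph 1, so it falls with Paragraph 1. Paragraph 5 does nothing except set the escalation of the escalation of the base salary by reference to Paragraph 3; with Paragraph 3 gone it has no independent effect and is inoperative. Paragraph 7 declares Paragraph 1 and Paragraph 8 mutually dependent; since one of them has fallen, all of them are of no effect. That brings down Paragraph 8 as well. The remainder continues in force under Paragraph 7. The provisions still in force are Paragraph 2, Paragraph 6, and Paragraph 7.

2, 6, 7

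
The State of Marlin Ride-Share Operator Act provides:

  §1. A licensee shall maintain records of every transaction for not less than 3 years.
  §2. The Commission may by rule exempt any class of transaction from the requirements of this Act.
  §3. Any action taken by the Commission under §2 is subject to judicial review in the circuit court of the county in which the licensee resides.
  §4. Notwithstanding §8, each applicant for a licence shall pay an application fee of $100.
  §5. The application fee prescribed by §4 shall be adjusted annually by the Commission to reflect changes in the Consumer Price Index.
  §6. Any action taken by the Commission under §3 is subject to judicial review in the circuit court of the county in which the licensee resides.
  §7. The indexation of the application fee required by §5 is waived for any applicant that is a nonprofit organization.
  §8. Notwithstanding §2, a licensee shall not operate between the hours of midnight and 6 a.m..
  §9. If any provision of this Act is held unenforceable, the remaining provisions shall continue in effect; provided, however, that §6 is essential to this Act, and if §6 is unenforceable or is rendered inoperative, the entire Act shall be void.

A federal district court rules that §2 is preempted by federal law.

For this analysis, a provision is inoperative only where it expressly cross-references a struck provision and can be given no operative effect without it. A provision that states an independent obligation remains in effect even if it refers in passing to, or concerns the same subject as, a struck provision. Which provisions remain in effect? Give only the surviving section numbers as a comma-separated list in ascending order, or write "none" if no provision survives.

none

§2 is struck. §3 merely fixes the judicial-review right for §2; with §2 gone it has nothing to operate on and falls away. §6 merely fixes the judicial-review right for §3; with §3 gone it has nothing to operate on and falls away. §9 makes §6 an essential term, and §6 has been rendered inoperative by the cascade; under §9, the entire Act is therefore void. No provision of the Act survives.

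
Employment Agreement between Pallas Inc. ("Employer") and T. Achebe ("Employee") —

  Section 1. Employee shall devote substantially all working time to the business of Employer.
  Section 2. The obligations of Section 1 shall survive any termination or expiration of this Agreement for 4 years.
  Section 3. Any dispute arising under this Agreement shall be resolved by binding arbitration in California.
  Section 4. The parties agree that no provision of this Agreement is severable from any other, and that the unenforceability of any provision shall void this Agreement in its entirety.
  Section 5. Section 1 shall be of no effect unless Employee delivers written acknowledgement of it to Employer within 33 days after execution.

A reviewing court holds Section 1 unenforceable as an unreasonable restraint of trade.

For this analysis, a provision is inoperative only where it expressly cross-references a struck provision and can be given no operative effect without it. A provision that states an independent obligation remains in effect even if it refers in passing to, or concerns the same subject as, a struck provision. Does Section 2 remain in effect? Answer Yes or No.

Section 1 is struck. Section 2 operates only by reference to Section 1, so it falls with Section 1. Section 5 has no operative effect of its own apart from Section 1 and is therefore inoperative. Section 4 provides that the Agreement is not severable, so the invalidity of any one provision voids the entire Agreement. No provision of the Agreement survives. Section 2 is among the inoperative provisions, so the answer is no.

No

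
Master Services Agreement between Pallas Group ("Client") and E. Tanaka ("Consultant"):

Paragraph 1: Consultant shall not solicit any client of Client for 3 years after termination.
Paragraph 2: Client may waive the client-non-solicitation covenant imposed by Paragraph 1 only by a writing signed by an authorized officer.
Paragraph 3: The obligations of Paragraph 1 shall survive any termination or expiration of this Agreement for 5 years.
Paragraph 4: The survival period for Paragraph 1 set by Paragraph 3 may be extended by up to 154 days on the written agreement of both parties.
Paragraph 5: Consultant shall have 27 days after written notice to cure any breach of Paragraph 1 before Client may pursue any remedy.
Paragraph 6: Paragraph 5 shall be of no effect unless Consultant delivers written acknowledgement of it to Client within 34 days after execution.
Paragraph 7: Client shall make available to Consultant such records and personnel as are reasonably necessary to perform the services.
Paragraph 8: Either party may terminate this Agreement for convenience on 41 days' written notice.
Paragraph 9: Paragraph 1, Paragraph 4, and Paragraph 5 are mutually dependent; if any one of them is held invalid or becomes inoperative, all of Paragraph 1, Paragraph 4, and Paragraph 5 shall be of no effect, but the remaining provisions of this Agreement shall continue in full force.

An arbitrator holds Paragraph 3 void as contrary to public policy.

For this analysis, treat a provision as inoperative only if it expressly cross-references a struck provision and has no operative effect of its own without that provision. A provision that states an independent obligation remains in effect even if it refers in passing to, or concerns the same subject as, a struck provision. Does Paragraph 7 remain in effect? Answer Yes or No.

Paragraph 3 is struck. Paragraph 4 operates only by reference to Paragraph 3, so it falls with Paragraph 3. Paragraph 9 declares Paragraph 1, Paragraph 4, and Paragraph 5 mutually dependent; since one of them has fallen, all of them are of no effect. That brings down Paragraph 1 and Paragraph 5 as well. Paragraph 2 and Paragraph 6 in turn depend solely on a provision now struck and likewise fall. The remainder continues in force under Paragraph 9. The provisions still in force are Paragraph 7, Paragraph 8, and Paragraph 9. Paragraph 7 is among the surviving provisions, so the answer is yes.

Yes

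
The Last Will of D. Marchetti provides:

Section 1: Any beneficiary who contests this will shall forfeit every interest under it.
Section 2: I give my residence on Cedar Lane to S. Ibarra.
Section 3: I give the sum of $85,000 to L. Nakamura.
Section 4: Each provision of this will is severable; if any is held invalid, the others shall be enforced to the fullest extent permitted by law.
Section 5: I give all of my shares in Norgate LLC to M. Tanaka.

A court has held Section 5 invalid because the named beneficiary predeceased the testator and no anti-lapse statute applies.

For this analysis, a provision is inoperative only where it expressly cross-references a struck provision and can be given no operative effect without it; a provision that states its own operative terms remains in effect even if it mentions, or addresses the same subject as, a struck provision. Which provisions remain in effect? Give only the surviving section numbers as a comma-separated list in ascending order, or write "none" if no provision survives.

Section 5 is struck. No other provision's operative terms depend on Section 5. Section 4 is a severability clause and preserves every provision that can still be given independent effect. Section 1, Section 2, Section 3, and Section 4 remain in effect.

1, 2, 3, 4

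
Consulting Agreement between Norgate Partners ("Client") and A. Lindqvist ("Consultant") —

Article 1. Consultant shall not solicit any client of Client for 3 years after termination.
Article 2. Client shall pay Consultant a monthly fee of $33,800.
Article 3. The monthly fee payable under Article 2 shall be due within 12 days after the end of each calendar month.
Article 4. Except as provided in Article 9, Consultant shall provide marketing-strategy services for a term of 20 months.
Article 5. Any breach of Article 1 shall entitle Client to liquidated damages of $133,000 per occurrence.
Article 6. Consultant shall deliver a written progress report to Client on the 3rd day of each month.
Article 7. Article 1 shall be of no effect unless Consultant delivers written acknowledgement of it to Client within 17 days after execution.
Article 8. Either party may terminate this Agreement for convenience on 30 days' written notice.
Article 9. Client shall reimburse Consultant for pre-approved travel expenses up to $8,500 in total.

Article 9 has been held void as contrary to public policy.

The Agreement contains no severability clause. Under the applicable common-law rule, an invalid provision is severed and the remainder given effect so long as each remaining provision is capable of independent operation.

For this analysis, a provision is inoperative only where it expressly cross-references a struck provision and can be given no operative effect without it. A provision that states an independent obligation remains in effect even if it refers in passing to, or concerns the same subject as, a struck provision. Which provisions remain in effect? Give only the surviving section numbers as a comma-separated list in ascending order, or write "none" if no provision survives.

1, 2, 3, 4, 5, 6, 7, 8

Article 9 is struck. Although Article 4 refers to Article 9, its operative terms do not depend on Article 9, so it remains in effect. Nothing else in the Agreement is defined by reference to Article 9. Under the stated default rule, only provisions that cannot operate independently fall away; the rest are enforced. Article 1, Article 2, Article 3, Article 4, Article 5, Article 6, Article 7, and Article 8 remain in effect.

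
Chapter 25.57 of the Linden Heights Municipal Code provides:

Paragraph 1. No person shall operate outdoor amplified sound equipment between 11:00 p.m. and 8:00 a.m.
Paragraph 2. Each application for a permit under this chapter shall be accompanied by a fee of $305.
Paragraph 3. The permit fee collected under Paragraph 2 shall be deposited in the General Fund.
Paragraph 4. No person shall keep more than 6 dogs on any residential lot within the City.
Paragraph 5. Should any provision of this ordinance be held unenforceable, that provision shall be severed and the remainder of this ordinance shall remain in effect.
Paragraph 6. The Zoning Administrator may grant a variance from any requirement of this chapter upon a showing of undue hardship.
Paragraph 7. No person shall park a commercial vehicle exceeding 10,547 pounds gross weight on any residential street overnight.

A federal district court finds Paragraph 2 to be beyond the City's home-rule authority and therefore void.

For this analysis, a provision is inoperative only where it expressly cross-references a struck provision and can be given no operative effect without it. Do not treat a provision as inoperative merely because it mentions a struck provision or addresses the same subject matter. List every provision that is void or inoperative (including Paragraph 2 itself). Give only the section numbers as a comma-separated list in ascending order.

Paragraph 2 is struck. Paragraph 3 operates only by reference to Paragraph 2, so it falls with Paragraph 2. Paragraph 5 is a severability clause and preserves every provision that can still be given independent effect. That leaves Paragraph 1, Paragraph 4, Paragraph 5, Paragraph 6, and Paragraph 7 in effect.

2, 3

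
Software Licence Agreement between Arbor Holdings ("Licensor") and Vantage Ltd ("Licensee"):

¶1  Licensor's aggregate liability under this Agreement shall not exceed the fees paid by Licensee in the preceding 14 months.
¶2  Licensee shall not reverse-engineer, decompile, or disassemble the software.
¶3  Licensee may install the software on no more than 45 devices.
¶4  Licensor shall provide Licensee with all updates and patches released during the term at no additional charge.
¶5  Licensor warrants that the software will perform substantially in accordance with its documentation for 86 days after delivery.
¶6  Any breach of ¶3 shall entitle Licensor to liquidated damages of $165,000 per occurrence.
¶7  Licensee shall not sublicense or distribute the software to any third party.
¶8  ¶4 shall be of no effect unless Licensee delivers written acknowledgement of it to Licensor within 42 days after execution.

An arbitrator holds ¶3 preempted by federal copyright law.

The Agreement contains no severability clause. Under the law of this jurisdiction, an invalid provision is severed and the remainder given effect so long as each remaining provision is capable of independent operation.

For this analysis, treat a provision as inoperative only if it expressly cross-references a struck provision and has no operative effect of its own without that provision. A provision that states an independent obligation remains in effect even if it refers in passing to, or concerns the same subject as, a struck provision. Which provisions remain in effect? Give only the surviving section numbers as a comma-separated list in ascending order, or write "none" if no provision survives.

1, 2, 4, 5, 7, 8

¶3 is struck. The whole of ¶6 is the liquidated-damages amount, defined by reference to ¶3, so ¶6 cannot stand once ¶3 is removed. With no severability clause, the stated default rule severs what cannot stand and enforces each remaining provision that can operate on its own. ¶1, ¶2, ¶4, ¶5, ¶7, and ¶8 remain in effect.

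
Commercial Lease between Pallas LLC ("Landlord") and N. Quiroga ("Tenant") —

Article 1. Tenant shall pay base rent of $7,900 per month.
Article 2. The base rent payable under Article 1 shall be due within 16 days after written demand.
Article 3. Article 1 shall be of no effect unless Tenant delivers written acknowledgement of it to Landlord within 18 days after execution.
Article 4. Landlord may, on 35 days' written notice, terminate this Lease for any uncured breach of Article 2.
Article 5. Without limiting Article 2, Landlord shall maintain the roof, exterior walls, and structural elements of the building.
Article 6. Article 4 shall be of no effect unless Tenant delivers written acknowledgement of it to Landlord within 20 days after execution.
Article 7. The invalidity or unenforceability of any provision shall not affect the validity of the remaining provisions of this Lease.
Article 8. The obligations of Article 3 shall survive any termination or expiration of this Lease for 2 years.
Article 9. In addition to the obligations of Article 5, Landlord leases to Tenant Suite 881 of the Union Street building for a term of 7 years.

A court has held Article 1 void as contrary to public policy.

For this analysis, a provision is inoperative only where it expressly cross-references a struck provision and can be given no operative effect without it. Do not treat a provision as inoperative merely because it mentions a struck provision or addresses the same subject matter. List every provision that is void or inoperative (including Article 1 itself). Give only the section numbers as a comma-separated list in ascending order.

1, 2, 3, 4, 6, 8

Article 1 is struck. The whole of Article 2 is the payment deadline for the base rent, defined by reference to Article 1, so Article 2 cannot stand once Article 1 is removed. Article 3 has no operative effect of its own apart from Article 1 and is therefore inoperative. Article 4 operates only by reference to Article 2, so it falls with Article 2. Article 8 merely fixes the survival period for Article 3; with Article 3 gone it has nothing to operate on and falls away. Article 6 operates only by reference to Article 4, so it falls with Article 4. Article 5 mentions Article 2 but its own obligation stands independently of Article 2, so Article 5 is not affected. Article 7 is a severability clause and preserves every provision that can still be given independent effect. The provisions still in force are Article 5, Article 7, and Article 9.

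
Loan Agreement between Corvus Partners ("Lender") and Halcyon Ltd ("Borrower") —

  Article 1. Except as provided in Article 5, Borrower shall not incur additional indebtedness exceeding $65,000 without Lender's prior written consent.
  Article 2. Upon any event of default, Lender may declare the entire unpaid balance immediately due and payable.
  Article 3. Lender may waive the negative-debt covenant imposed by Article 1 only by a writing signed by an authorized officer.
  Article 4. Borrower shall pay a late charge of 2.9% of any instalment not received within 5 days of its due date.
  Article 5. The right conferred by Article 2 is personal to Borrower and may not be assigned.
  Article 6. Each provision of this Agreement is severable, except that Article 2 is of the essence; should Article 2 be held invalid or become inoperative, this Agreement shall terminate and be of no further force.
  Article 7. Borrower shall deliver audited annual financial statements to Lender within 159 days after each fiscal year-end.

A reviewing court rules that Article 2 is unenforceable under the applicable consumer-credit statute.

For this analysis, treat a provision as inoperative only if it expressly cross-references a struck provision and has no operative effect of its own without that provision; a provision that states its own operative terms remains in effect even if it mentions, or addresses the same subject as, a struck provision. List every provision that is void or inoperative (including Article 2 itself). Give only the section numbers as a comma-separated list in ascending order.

Article 2 is struck. The only function of Article 5 is the non-assignment of Article 2, so it cannot stand once Article 2 is removed. Article 6 makes Article 2 an essential term, and Article 2 is the provision held invalid; under Article 6, the entire Agreement is therefore void. No provision of the Agreement survives.

1, 2, 3, 4, 5, 6, 7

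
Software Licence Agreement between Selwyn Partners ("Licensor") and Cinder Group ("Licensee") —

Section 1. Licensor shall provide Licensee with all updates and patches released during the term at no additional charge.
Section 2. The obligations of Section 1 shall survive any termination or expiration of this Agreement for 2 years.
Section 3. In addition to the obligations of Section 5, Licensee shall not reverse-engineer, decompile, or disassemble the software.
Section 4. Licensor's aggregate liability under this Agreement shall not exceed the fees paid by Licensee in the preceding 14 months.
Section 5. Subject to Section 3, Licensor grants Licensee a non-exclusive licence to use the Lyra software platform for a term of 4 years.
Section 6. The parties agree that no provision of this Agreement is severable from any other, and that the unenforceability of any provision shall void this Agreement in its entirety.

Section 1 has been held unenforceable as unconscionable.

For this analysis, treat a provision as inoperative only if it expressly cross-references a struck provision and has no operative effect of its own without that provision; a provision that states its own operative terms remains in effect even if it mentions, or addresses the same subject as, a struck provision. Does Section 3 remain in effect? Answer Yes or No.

No

Section 1 is struck. The only function of Section 2 is the survival period for Section 1, so it cannot stand once Section 1 is removed. Section 6 provides that the Agreement is not severable, so the invalidity of any one provision voids the entire Agreement. No provision of the Agreement survives. Section 3 is among the inoperative provisions, so the answer is no.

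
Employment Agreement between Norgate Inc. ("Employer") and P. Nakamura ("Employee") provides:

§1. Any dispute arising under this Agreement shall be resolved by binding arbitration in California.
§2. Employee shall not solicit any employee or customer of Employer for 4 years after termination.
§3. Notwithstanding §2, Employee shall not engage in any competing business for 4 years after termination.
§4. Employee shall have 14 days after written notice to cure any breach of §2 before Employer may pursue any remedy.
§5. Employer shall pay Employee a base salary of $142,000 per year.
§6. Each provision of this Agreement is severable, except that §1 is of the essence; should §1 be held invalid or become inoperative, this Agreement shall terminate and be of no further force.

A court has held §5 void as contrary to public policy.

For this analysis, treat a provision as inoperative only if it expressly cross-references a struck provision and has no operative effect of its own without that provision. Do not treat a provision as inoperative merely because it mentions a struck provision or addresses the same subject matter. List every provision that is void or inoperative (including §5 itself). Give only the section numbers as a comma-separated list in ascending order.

5

§5 is struck. No other provision's operative terms depend on §5. §6 makes §1 an essential term, but §1 is unaffected, so the severability proviso in §6 preserves the remaining provisions. That leaves §1, §2, §3, §4, and §6 in effect.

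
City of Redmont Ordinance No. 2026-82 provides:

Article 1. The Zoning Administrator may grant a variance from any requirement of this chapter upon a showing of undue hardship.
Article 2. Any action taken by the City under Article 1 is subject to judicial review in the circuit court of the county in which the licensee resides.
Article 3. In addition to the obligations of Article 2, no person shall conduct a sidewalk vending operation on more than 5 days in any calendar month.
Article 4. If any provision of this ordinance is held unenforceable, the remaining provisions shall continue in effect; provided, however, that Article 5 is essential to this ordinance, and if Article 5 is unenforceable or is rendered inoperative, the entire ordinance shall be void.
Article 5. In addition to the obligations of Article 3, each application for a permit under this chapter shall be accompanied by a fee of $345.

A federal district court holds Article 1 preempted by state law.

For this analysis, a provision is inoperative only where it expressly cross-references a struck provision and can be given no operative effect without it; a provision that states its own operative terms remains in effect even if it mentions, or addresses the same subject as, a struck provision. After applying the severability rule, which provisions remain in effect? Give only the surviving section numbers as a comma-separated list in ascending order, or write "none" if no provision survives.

3, 4, 5

Article 1 is struck. Article 2 has no operative effect of its own apart from Article 1 and is therefore inoperative. Although Article 3 refers to Article 2, its operative terms do not depend on Article 2, so it remains in effect. Article 4 makes Article 5 an essential term, but Article 5 is unaffected, so the severability proviso in Article 4 preserves the remaining provisions. The provisions still in force are Article 3, Article 4, and Article 5.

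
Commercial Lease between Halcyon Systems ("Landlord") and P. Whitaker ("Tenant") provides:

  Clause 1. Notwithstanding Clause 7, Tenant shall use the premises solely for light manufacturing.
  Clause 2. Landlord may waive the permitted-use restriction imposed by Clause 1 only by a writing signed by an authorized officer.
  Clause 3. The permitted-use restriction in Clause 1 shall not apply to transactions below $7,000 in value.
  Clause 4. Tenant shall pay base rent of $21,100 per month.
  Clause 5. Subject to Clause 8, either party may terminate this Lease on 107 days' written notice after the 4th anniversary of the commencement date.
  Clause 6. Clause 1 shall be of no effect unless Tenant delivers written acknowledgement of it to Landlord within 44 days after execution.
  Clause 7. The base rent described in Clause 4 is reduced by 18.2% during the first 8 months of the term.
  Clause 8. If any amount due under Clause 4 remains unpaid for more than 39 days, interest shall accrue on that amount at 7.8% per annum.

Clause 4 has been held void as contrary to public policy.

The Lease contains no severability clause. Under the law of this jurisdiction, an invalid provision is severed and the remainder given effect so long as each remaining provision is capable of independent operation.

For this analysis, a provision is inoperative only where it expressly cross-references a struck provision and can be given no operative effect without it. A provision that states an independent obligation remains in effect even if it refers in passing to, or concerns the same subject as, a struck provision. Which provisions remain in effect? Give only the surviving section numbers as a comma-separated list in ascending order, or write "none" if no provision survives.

Clause 4 is struck. The whole of Clause 7 is the introductory reduction to the base rent, defined by reference to Clause 4, so Clause 7 cannot stand once Clause 4 is removed. The whole of Clause 8 is the default interest on the base rent, defined by reference to Clause 4, so Clause 8 cannot stand once Clause 4 is removed. Although Clause 5 refers to Clause 8, its operative terms do not depend on Clause 8, so it remains in effect. Clause 1 mentions Clause 7 but its own obligation stands independently of Clause 7, so Clause 1 is not affected. With no severability clause, the stated default rule severs what cannot stand and enforces each remaining provision that can operate on its own. The provisions still in force are Clause 1, Clause 2, Clause 3, Clause 5, and Clause 6.

1, 2, 3, 5, 6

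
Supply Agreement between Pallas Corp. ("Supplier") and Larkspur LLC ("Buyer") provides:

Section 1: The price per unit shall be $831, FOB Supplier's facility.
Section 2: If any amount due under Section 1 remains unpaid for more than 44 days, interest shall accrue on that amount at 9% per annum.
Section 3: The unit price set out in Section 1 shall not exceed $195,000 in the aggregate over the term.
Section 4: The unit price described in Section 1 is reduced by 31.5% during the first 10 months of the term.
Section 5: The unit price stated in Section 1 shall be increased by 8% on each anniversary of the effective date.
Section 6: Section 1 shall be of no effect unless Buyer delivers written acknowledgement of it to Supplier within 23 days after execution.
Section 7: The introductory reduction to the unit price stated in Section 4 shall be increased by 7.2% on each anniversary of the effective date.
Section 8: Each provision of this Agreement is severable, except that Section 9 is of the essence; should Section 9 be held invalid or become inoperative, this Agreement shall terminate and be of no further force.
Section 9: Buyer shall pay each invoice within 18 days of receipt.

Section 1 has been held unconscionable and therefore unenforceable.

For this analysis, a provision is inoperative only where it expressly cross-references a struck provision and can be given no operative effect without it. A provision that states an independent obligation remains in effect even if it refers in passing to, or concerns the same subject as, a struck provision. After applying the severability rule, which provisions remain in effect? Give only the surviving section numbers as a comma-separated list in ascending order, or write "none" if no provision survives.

Section 1 is struck. Section 2 operates only by reference to Section 1, so it falls with Section 1. Section 3 has no operative effect of its own apart from Section 1 and is therefore inoperative. Section 4 operates only by reference to Section 1, so it falls with Section 1. Section 5 operates only by reference to Section 1, so it falls with Section 1. Section 6 operates only by reference to Section 1, so it falls with Section 1. Section 7 operates only by reference to Section 4, so it falls with Section 4. Section 8 makes Section 9 an essential term, but Section 9 is unaffected, so the severability proviso in Section 8 preserves the remaining provisions. The provisions still in force are Section 8 and Section 9.

8, 9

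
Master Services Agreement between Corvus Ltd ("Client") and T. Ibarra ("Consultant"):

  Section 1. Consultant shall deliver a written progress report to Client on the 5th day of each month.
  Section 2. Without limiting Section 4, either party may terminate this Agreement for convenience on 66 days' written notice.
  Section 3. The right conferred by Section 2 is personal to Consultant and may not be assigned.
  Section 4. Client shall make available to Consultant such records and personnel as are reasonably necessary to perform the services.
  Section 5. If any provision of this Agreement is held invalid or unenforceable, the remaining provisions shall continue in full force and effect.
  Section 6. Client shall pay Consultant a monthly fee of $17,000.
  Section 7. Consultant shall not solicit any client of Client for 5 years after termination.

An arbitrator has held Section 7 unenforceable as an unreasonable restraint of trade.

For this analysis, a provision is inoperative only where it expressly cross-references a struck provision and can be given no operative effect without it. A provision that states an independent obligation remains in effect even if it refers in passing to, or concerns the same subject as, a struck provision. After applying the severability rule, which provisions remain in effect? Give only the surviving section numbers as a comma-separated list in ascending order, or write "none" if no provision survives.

1, 2, 3, 4, 5, 6

Section 7 is struck. No other provision's operative terms depend on Section 7. Under the severability clause in Section 5, the remaining provisions continue in force. Section 1, Section 2, Section 3, Section 4, Section 5, and Section 6 remain in effect.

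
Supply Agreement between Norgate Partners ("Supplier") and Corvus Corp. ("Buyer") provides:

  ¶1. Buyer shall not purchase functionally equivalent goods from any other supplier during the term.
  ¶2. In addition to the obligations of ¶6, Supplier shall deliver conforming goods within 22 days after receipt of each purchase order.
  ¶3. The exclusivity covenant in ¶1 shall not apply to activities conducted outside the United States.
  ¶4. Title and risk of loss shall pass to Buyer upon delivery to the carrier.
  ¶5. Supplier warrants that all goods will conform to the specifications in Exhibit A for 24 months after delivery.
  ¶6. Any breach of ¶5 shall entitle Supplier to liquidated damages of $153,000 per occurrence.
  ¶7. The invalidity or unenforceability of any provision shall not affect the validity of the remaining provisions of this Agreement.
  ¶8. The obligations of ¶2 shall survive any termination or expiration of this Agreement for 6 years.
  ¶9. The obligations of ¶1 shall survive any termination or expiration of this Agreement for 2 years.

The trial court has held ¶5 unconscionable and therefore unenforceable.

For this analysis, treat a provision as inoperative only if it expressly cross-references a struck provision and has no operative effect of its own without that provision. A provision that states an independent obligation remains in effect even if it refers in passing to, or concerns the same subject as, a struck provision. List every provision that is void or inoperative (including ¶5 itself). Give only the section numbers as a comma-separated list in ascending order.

¶5 is struck. The whole of ¶6 is the liquidated-damages amount, defined by reference to ¶5, so ¶6 cannot stand once ¶5 is removed. Although ¶2 refers to ¶6, its operative terms do not depend on ¶6, so it remains in effect. Under the severability clause in ¶7, the remaining provisions continue in force. That leaves ¶1, ¶2, ¶3, ¶4, ¶7, ¶8, and ¶9 in effect.

5, 6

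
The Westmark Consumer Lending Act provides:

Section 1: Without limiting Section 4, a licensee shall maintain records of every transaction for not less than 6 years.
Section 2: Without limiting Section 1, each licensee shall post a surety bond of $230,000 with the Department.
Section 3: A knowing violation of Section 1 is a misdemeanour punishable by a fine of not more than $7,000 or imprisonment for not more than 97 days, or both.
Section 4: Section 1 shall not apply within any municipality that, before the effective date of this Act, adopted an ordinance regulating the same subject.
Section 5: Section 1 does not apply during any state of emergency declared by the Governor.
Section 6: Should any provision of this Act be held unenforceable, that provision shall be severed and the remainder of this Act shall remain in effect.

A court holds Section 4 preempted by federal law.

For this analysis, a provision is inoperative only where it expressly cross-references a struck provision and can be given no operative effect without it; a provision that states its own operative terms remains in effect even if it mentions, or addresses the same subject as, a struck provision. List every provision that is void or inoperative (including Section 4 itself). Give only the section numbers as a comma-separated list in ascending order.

Section 4 is struck. Section 1 mentions Section 4 but its own obligation stands independently of Section 4, so Section 1 is not affected. Nothing else in the Act is defined by reference to Section 4. Under the severability clause in Section 6, the remaining provisions continue in force. Section 1, Section 2, Section 3, Section 5, and Section 6 remain in effect.

4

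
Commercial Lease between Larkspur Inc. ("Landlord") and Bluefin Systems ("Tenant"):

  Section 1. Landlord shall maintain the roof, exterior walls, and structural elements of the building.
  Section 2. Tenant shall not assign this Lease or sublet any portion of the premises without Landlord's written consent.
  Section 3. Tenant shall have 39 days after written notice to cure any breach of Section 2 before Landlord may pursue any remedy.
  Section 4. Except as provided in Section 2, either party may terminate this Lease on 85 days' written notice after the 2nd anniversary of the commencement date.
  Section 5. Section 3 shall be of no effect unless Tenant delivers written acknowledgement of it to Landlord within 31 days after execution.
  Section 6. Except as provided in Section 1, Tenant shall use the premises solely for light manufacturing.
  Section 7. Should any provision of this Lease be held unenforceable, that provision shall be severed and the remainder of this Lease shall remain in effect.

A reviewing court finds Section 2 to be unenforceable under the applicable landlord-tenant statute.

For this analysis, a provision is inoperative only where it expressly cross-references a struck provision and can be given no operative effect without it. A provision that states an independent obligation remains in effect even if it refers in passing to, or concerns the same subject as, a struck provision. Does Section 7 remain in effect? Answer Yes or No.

Yes

Section 2 is struck. Section 3 operates only by reference to Section 2, so it falls with Section 2. The only function of Section 5 is the acknowledgement condition for Section 3, so it cannot stand once Section 3 is removed. Section 4 mentions Section 2 but its own obligation stands independently of Section 2, so Section 4 is not affected. Under the severability clause in Section 7, the remaining provisions continue in force. The provisions still in force are Section 1, Section 4, Section 6, and Section 7. Section 7 is among the surviving provisions, so the answer is yes.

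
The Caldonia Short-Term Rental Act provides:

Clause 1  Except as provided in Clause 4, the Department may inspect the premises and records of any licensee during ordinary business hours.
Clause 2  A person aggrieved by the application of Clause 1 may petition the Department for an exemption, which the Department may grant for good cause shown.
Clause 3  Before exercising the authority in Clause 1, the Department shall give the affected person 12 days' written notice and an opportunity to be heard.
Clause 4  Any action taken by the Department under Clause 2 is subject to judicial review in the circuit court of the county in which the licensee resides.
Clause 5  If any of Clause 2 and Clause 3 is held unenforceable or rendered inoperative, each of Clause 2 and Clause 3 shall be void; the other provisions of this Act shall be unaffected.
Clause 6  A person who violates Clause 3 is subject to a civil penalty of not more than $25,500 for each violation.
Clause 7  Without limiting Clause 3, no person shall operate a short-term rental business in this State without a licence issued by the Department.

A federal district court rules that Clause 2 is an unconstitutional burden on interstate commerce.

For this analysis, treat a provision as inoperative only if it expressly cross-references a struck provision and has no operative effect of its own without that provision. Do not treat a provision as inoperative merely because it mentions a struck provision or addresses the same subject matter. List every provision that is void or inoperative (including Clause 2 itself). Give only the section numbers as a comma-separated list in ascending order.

Clause 2 is struck. Clause 4 operates only by reference to Clause 2, so it falls with Clause 2. Although Clause 1 refers to Clause 4, its operative terms do not depend on Clause 4, so it remains in effect. Clause 7 mentions Clause 3 but its own obligation stands independently of Clause 3, so Clause 7 is not affected. Clause 5 declares Clause 2 and Clause 3 mutually dependent; since one of them has fallen, all of them are of no effect. That brings down Clause 3 as well. Clause 6 in turn depends solely on a provision now struck and likewise falls. The remainder continues in force under Clause 5. Clause 1, Clause 5, and Clause 7 remain in effect.

2, 3, 4, 6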